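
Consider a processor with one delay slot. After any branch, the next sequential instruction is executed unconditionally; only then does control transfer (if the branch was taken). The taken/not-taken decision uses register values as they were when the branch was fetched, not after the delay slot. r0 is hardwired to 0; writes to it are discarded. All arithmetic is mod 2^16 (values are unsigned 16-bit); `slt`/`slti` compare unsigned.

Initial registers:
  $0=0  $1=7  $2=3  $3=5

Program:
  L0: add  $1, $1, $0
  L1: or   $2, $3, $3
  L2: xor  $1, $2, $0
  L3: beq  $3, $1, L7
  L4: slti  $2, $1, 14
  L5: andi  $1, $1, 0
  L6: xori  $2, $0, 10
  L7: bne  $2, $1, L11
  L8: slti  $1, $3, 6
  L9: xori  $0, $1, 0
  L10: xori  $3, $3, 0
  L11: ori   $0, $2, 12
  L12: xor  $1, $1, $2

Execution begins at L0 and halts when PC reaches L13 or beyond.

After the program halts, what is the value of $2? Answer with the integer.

1

  step pc=0: add  $1, $1, $0  regs=(0,7,3,5)
  step pc=1: or   $2, $3, $3  regs=(0,7,5,5)
  step pc=2: xor  $1, $2, $0  regs=(0,5,5,5)
  step pc=3: beq  $3, $1, L7  cond=T  regs=(0,5,5,5)
  step pc=4: slti  $2, $1, 14  regs=(0,5,1,5)
  step pc=7: bne  $2, $1, L11  cond=T  regs=(0,5,1,5)
  step pc=8: slti  $1, $3, 6  regs=(0,1,1,5)
  step pc=11: ori   $0, $2, 12  regs=(0,1,1,5)
  step pc=12: xor  $1, $1, $2  regs=(0,0,1,5)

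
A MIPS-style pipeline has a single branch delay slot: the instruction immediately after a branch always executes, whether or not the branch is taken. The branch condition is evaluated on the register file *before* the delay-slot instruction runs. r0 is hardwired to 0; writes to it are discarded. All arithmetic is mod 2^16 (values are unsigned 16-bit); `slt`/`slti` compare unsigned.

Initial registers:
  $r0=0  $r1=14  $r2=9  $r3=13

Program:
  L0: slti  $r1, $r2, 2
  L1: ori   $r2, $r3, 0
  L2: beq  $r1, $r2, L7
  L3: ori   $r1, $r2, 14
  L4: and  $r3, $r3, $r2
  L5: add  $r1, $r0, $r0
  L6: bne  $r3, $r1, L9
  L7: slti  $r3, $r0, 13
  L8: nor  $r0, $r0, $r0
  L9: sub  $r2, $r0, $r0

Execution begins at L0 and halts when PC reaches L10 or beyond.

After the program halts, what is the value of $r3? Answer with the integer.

1

PC=0  slti  $r1, $r2, 2      | $r0=0 $r1=0 $r2=9 $r3=13
PC=1  ori   $r2, $r3, 0      | $r0=0 $r1=0 $r2=13 $r3=13
PC=2  beq  $r1, $r2, L7      | $r0=0 $r1=0 $r2=13 $r3=13  [not taken]
PC=3  ori   $r1, $r2, 14     | $r0=0 $r1=15 $r2=13 $r3=13
PC=4  and  $r3, $r3, $r2     | $r0=0 $r1=15 $r2=13 $r3=13
PC=5  add  $r1, $r0, $r0     | $r0=0 $r1=0 $r2=13 $r3=13
PC=6  bne  $r3, $r1, L9      | $r0=0 $r1=0 $r2=13 $r3=13  [TAKEN]
PC=7  slti  $r3, $r0, 13     | $r0=0 $r1=0 $r2=13 $r3=1
PC=9  sub  $r2, $r0, $r0     | $r0=0 $r1=0 $r2=0 $r3=1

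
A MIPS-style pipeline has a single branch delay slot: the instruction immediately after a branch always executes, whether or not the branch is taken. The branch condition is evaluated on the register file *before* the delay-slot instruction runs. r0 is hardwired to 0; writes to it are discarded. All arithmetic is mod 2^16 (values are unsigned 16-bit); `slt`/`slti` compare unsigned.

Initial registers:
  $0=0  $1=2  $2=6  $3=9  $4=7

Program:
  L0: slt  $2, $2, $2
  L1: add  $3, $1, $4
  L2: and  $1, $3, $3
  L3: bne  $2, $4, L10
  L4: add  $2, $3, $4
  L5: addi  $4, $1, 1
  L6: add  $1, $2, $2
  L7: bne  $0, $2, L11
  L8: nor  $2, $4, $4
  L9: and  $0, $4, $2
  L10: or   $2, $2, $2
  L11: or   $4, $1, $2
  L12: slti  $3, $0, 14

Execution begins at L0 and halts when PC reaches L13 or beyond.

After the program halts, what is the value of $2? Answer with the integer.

16

PC=0  slt  $2, $2, $2        | $0=0 $1=2 $2=0 $3=9 $4=7
PC=1  add  $3, $1, $4        | $0=0 $1=2 $2=0 $3=9 $4=7
PC=2  and  $1, $3, $3        | $0=0 $1=9 $2=0 $3=9 $4=7
PC=3  bne  $2, $4, L10       | $0=0 $1=9 $2=0 $3=9 $4=7  [TAKEN]
PC=4  add  $2, $3, $4        | $0=0 $1=9 $2=16 $3=9 $4=7
PC=10 or   $2, $2, $2        | $0=0 $1=9 $2=16 $3=9 $4=7
PC=11 or   $4, $1, $2        | $0=0 $1=9 $2=16 $3=9 $4=25
PC=12 slti  $3, $0, 14       | $0=0 $1=9 $2=16 $3=1 $4=25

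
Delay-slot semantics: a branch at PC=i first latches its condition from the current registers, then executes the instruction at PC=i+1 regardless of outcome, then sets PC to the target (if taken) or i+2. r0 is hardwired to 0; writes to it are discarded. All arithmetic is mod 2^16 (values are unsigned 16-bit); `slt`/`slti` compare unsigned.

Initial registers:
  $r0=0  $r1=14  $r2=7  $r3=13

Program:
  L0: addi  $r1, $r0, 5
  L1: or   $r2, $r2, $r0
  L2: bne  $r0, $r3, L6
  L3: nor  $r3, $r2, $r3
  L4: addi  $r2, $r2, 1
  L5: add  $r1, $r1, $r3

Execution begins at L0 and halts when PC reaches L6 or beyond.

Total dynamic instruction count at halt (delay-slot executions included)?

4

[0] addi  $r1, $r0, 5  →  {$r0:0, $r1:5, $r2:7, $r3:13}
[1] or   $r2, $r2, $r0  →  {$r0:0, $r1:5, $r2:7, $r3:13}
[2] bne  $r0, $r3, L6  →  {$r0:0, $r1:5, $r2:7, $r3:13}  ⟨branch taken⟩
[3] nor  $r3, $r2, $r3  →  {$r0:0, $r1:5, $r2:7, $r3:65520}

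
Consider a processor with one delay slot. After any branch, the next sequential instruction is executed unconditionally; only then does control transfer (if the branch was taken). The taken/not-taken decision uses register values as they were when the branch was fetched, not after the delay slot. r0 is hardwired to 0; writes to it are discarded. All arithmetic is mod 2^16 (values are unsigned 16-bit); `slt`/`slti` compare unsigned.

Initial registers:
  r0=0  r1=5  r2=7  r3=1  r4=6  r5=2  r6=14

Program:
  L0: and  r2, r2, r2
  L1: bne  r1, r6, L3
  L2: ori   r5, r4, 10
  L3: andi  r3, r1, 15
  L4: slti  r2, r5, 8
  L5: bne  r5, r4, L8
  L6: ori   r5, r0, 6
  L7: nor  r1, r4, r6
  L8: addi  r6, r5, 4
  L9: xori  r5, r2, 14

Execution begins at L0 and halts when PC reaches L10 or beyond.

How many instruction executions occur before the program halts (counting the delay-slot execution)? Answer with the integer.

#0 and  r2, r2, r2 ; 0/5/7/1/6/2/14
#1 bne  r1, r6, L3 ; 0/5/7/1/6/2/14 ; →target
#2 ori   r5, r4, 10 ; 0/5/7/1/6/14/14
#3 andi  r3, r1, 15 ; 0/5/7/5/6/14/14
#4 slti  r2, r5, 8 ; 0/5/0/5/6/14/14
#5 bne  r5, r4, L8 ; 0/5/0/5/6/14/14 ; →target
#6 ori   r5, r0, 6 ; 0/5/0/5/6/6/14
#8 addi  r6, r5, 4 ; 0/5/0/5/6/6/10
#9 xori  r5, r2, 14 ; 0/5/0/5/6/14/10

9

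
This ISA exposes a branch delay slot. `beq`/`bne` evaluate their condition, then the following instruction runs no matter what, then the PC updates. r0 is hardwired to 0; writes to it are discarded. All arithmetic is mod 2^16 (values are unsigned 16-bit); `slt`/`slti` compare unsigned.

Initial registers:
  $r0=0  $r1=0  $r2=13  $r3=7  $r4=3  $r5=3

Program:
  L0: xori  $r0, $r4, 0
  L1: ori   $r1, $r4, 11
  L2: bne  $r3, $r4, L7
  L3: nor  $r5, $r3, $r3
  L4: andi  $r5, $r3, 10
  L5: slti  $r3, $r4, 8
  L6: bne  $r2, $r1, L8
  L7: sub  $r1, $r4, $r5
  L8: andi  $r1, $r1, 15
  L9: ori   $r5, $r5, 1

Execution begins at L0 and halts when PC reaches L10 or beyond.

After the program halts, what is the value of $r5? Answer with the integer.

65529

#0 xori  $r0, $r4, 0 ; 0/0/13/7/3/3
#1 ori   $r1, $r4, 11 ; 0/11/13/7/3/3
#2 bne  $r3, $r4, L7 ; 0/11/13/7/3/3 ; →target
#3 nor  $r5, $r3, $r3 ; 0/11/13/7/3/65528
#7 sub  $r1, $r4, $r5 ; 0/11/13/7/3/65528
#8 andi  $r1, $r1, 15 ; 0/11/13/7/3/65528
#9 ori   $r5, $r5, 1 ; 0/11/13/7/3/65529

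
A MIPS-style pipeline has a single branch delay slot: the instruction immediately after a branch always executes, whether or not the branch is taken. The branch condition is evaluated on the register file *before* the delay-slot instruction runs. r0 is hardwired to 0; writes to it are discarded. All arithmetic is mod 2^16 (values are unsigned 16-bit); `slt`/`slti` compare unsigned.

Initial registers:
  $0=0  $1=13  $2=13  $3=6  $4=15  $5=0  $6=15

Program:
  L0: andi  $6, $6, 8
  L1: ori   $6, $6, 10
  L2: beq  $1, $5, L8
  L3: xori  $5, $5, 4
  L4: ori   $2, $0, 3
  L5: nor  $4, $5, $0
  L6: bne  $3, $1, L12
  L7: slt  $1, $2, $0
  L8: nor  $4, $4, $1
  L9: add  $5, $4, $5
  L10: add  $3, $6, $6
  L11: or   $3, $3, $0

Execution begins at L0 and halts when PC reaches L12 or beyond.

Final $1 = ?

0

  step pc=0: andi  $6, $6, 8  regs=(0,13,13,6,15,0,8)
  step pc=1: ori   $6, $6, 10  regs=(0,13,13,6,15,0,10)
  step pc=2: beq  $1, $5, L8  cond=F  regs=(0,13,13,6,15,0,10)
  step pc=3: xori  $5, $5, 4  regs=(0,13,13,6,15,4,10)
  step pc=4: ori   $2, $0, 3  regs=(0,13,3,6,15,4,10)
  step pc=5: nor  $4, $5, $0  regs=(0,13,3,6,65531,4,10)
  step pc=6: bne  $3, $1, L12  cond=T  regs=(0,13,3,6,65531,4,10)
  step pc=7: slt  $1, $2, $0  regs=(0,0,3,6,65531,4,10)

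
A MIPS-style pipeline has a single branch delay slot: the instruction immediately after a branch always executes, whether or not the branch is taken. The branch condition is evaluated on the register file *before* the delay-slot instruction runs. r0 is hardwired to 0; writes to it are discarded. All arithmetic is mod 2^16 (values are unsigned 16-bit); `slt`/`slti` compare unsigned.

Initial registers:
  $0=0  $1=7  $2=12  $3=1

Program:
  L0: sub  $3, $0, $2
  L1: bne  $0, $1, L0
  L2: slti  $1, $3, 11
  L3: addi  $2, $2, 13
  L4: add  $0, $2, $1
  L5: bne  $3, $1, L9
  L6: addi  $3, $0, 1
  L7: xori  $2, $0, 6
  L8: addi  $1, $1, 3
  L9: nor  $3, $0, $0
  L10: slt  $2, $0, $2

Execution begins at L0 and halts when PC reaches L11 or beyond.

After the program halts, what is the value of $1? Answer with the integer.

0

PC=0  sub  $3, $0, $2        | $0=0 $1=7 $2=12 $3=65524
PC=1  bne  $0, $1, L0        | $0=0 $1=7 $2=12 $3=65524  [TAKEN]
PC=2  slti  $1, $3, 11       | $0=0 $1=0 $2=12 $3=65524
PC=0  sub  $3, $0, $2        | $0=0 $1=0 $2=12 $3=65524
PC=1  bne  $0, $1, L0        | $0=0 $1=0 $2=12 $3=65524  [not taken]
PC=2  slti  $1, $3, 11       | $0=0 $1=0 $2=12 $3=65524
PC=3  addi  $2, $2, 13       | $0=0 $1=0 $2=25 $3=65524
PC=4  add  $0, $2, $1        | $0=0 $1=0 $2=25 $3=65524
PC=5  bne  $3, $1, L9        | $0=0 $1=0 $2=25 $3=65524  [TAKEN]
PC=6  addi  $3, $0, 1        | $0=0 $1=0 $2=25 $3=1
PC=9  nor  $3, $0, $0        | $0=0 $1=0 $2=25 $3=65535
PC=10 slt  $2, $0, $2        | $0=0 $1=0 $2=1 $3=65535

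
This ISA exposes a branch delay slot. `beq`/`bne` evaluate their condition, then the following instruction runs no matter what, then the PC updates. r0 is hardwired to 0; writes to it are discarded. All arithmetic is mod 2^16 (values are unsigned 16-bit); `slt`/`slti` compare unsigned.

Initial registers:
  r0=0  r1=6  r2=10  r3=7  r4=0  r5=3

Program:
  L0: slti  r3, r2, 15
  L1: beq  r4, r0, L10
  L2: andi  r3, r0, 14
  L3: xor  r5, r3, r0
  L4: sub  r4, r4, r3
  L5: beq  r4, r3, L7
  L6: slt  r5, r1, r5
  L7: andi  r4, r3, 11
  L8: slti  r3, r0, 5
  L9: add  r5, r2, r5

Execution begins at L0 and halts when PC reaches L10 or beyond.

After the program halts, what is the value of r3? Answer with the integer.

[0] slti  r3, r2, 15  →  {r0:0, r1:6, r2:10, r3:1, r4:0, r5:3}
[1] beq  r4, r0, L10  →  {r0:0, r1:6, r2:10, r3:1, r4:0, r5:3}  ⟨branch taken⟩
[2] andi  r3, r0, 14  →  {r0:0, r1:6, r2:10, r3:0, r4:0, r5:3}

0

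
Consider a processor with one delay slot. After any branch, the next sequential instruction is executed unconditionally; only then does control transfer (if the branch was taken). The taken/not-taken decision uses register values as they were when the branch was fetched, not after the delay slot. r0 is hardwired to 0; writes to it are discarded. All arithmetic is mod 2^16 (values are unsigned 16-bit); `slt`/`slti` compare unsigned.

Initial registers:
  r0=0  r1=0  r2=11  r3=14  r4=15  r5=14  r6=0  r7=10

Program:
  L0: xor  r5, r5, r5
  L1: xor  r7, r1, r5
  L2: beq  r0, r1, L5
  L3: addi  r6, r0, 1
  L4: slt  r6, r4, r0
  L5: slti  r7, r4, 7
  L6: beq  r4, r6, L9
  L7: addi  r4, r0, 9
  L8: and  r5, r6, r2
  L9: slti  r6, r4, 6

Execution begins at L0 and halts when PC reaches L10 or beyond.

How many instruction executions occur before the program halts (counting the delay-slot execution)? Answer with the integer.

9

  step pc=0: xor  r5, r5, r5  regs=(0,0,11,14,15,0,0,10)
  step pc=1: xor  r7, r1, r5  regs=(0,0,11,14,15,0,0,0)
  step pc=2: beq  r0, r1, L5  cond=T  regs=(0,0,11,14,15,0,0,0)
  step pc=3: addi  r6, r0, 1  regs=(0,0,11,14,15,0,1,0)
  step pc=5: slti  r7, r4, 7  regs=(0,0,11,14,15,0,1,0)
  step pc=6: beq  r4, r6, L9  cond=F  regs=(0,0,11,14,15,0,1,0)
  step pc=7: addi  r4, r0, 9  regs=(0,0,11,14,9,0,1,0)
  step pc=8: and  r5, r6, r2  regs=(0,0,11,14,9,1,1,0)
  step pc=9: slti  r6, r4, 6  regs=(0,0,11,14,9,1,0,0)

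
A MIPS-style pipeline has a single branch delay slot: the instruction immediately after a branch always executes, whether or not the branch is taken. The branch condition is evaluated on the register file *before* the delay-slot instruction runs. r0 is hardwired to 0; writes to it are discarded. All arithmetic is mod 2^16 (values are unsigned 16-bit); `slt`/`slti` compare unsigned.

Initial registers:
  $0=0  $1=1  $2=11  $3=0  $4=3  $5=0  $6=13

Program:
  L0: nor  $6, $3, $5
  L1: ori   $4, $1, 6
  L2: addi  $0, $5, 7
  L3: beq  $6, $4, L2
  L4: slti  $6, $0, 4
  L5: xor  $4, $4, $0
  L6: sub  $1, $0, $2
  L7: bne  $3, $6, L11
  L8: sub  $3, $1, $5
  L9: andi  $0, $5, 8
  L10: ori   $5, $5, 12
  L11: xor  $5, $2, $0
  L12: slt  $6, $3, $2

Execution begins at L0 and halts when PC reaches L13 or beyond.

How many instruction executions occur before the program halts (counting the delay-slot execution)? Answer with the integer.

#0 nor  $6, $3, $5 ; 0/1/11/0/3/0/65535
#1 ori   $4, $1, 6 ; 0/1/11/0/7/0/65535
#2 addi  $0, $5, 7 ; 0/1/11/0/7/0/65535
#3 beq  $6, $4, L2 ; 0/1/11/0/7/0/65535 ; →fallthru
#4 slti  $6, $0, 4 ; 0/1/11/0/7/0/1
#5 xor  $4, $4, $0 ; 0/1/11/0/7/0/1
#6 sub  $1, $0, $2 ; 0/65525/11/0/7/0/1
#7 bne  $3, $6, L11 ; 0/65525/11/0/7/0/1 ; →target
#8 sub  $3, $1, $5 ; 0/65525/11/65525/7/0/1
#11 xor  $5, $2, $0 ; 0/65525/11/65525/7/11/1
#12 slt  $6, $3, $2 ; 0/65525/11/65525/7/11/0

11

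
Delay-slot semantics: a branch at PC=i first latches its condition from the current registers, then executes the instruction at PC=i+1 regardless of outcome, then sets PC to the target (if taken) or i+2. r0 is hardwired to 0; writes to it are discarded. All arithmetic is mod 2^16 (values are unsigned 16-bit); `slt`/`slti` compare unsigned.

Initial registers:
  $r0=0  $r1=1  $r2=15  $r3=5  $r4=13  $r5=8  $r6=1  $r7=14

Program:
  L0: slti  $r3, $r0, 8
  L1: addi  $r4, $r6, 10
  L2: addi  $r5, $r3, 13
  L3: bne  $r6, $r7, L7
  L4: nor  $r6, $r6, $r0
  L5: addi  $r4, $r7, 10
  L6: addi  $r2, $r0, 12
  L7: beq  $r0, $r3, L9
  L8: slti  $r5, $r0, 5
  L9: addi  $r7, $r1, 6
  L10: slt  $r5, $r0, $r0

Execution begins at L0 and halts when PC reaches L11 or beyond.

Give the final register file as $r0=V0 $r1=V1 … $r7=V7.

$r0=0 $r1=1 $r2=15 $r3=1 $r4=11 $r5=0 $r6=65534 $r7=7

PC=0  slti  $r3, $r0, 8      | $r0=0 $r1=1 $r2=15 $r3=1 $r4=13 $r5=8 $r6=1 $r7=14
PC=1  addi  $r4, $r6, 10     | $r0=0 $r1=1 $r2=15 $r3=1 $r4=11 $r5=8 $r6=1 $r7=14
PC=2  addi  $r5, $r3, 13     | $r0=0 $r1=1 $r2=15 $r3=1 $r4=11 $r5=14 $r6=1 $r7=14
PC=3  bne  $r6, $r7, L7      | $r0=0 $r1=1 $r2=15 $r3=1 $r4=11 $r5=14 $r6=1 $r7=14  [TAKEN]
PC=4  nor  $r6, $r6, $r0     | $r0=0 $r1=1 $r2=15 $r3=1 $r4=11 $r5=14 $r6=65534 $r7=14
PC=7  beq  $r0, $r3, L9      | $r0=0 $r1=1 $r2=15 $r3=1 $r4=11 $r5=14 $r6=65534 $r7=14  [not taken]
PC=8  slti  $r5, $r0, 5      | $r0=0 $r1=1 $r2=15 $r3=1 $r4=11 $r5=1 $r6=65534 $r7=14
PC=9  addi  $r7, $r1, 6      | $r0=0 $r1=1 $r2=15 $r3=1 $r4=11 $r5=1 $r6=65534 $r7=7
PC=10 slt  $r5, $r0, $r0     | $r0=0 $r1=1 $r2=15 $r3=1 $r4=11 $r5=0 $r6=65534 $r7=7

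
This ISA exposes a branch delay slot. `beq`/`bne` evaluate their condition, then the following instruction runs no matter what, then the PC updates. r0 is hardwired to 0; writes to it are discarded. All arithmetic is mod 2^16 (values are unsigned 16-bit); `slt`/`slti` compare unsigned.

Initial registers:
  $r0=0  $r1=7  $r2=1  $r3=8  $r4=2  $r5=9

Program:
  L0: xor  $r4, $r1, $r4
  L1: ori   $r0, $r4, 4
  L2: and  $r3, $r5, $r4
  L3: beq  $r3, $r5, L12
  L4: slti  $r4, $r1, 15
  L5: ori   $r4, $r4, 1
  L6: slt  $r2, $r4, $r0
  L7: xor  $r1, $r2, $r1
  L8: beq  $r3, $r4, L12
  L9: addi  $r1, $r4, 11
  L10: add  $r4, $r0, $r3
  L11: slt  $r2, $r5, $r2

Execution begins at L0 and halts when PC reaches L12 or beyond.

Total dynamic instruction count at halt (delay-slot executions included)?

10

PC=0  xor  $r4, $r1, $r4     | $r0=0 $r1=7 $r2=1 $r3=8 $r4=5 $r5=9
PC=1  ori   $r0, $r4, 4      | $r0=0 $r1=7 $r2=1 $r3=8 $r4=5 $r5=9
PC=2  and  $r3, $r5, $r4     | $r0=0 $r1=7 $r2=1 $r3=1 $r4=5 $r5=9
PC=3  beq  $r3, $r5, L12     | $r0=0 $r1=7 $r2=1 $r3=1 $r4=5 $r5=9  [not taken]
PC=4  slti  $r4, $r1, 15     | $r0=0 $r1=7 $r2=1 $r3=1 $r4=1 $r5=9
PC=5  ori   $r4, $r4, 1      | $r0=0 $r1=7 $r2=1 $r3=1 $r4=1 $r5=9
PC=6  slt  $r2, $r4, $r0     | $r0=0 $r1=7 $r2=0 $r3=1 $r4=1 $r5=9
PC=7  xor  $r1, $r2, $r1     | $r0=0 $r1=7 $r2=0 $r3=1 $r4=1 $r5=9
PC=8  beq  $r3, $r4, L12     | $r0=0 $r1=7 $r2=0 $r3=1 $r4=1 $r5=9  [TAKEN]
PC=9  addi  $r1, $r4, 11     | $r0=0 $r1=12 $r2=0 $r3=1 $r4=1 $r5=9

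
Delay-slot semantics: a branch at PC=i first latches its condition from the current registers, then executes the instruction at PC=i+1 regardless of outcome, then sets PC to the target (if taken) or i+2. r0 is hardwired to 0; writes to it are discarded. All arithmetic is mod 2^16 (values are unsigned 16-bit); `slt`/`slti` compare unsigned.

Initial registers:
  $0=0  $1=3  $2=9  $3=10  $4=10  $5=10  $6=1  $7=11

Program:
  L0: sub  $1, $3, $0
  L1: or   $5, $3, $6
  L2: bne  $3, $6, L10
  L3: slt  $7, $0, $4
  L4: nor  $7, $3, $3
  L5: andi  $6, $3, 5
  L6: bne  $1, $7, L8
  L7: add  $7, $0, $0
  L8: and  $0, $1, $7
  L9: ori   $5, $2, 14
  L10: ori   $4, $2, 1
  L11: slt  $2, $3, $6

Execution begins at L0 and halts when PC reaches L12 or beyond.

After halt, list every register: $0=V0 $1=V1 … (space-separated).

$0=0 $1=10 $2=0 $3=10 $4=9 $5=11 $6=1 $7=1

[0] sub  $1, $3, $0  →  {$0:0, $1:10, $2:9, $3:10, $4:10, $5:10, $6:1, $7:11}
[1] or   $5, $3, $6  →  {$0:0, $1:10, $2:9, $3:10, $4:10, $5:11, $6:1, $7:11}
[2] bne  $3, $6, L10  →  {$0:0, $1:10, $2:9, $3:10, $4:10, $5:11, $6:1, $7:11}  ⟨branch taken⟩
[3] slt  $7, $0, $4  →  {$0:0, $1:10, $2:9, $3:10, $4:10, $5:11, $6:1, $7:1}
[10] ori   $4, $2, 1  →  {$0:0, $1:10, $2:9, $3:10, $4:9, $5:11, $6:1, $7:1}
[11] slt  $2, $3, $6  →  {$0:0, $1:10, $2:0, $3:10, $4:9, $5:11, $6:1, $7:1}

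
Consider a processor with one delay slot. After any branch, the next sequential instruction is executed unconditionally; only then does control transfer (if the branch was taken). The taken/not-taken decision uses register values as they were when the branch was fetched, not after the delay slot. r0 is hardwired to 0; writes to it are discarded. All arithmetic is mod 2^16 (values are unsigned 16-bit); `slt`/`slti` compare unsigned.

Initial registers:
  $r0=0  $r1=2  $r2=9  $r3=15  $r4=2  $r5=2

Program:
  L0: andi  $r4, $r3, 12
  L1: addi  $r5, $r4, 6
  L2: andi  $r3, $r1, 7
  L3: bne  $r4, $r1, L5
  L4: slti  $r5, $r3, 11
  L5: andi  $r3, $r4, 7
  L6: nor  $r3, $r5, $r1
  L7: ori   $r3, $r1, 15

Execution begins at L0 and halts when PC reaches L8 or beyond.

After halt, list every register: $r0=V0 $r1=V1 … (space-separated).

$r0=0 $r1=2 $r2=9 $r3=15 $r4=12 $r5=1

  step pc=0: andi  $r4, $r3, 12  regs=(0,2,9,15,12,2)
  step pc=1: addi  $r5, $r4, 6  regs=(0,2,9,15,12,18)
  step pc=2: andi  $r3, $r1, 7  regs=(0,2,9,2,12,18)
  step pc=3: bne  $r4, $r1, L5  cond=T  regs=(0,2,9,2,12,18)
  step pc=4: slti  $r5, $r3, 11  regs=(0,2,9,2,12,1)
  step pc=5: andi  $r3, $r4, 7  regs=(0,2,9,4,12,1)
  step pc=6: nor  $r3, $r5, $r1  regs=(0,2,9,65532,12,1)
  step pc=7: ori   $r3, $r1, 15  regs=(0,2,9,15,12,1)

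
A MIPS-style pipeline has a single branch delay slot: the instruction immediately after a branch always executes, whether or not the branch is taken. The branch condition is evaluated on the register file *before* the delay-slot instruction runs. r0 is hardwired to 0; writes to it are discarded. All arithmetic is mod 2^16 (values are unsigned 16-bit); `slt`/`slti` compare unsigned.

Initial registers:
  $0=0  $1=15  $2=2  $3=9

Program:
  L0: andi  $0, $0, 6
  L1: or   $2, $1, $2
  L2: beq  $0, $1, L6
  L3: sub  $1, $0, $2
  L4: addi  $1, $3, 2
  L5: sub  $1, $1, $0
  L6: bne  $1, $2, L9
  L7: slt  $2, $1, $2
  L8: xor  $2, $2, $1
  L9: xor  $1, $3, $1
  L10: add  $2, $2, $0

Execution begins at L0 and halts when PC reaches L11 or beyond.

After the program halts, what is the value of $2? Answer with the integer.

[0] andi  $0, $0, 6  →  {$0:0, $1:15, $2:2, $3:9}
[1] or   $2, $1, $2  →  {$0:0, $1:15, $2:15, $3:9}
[2] beq  $0, $1, L6  →  {$0:0, $1:15, $2:15, $3:9}  ⟨branch fallthrough⟩
[3] sub  $1, $0, $2  →  {$0:0, $1:65521, $2:15, $3:9}
[4] addi  $1, $3, 2  →  {$0:0, $1:11, $2:15, $3:9}
[5] sub  $1, $1, $0  →  {$0:0, $1:11, $2:15, $3:9}
[6] bne  $1, $2, L9  →  {$0:0, $1:11, $2:15, $3:9}  ⟨branch taken⟩
[7] slt  $2, $1, $2  →  {$0:0, $1:11, $2:1, $3:9}
[9] xor  $1, $3, $1  →  {$0:0, $1:2, $2:1, $3:9}
[10] add  $2, $2, $0  →  {$0:0, $1:2, $2:1, $3:9}

1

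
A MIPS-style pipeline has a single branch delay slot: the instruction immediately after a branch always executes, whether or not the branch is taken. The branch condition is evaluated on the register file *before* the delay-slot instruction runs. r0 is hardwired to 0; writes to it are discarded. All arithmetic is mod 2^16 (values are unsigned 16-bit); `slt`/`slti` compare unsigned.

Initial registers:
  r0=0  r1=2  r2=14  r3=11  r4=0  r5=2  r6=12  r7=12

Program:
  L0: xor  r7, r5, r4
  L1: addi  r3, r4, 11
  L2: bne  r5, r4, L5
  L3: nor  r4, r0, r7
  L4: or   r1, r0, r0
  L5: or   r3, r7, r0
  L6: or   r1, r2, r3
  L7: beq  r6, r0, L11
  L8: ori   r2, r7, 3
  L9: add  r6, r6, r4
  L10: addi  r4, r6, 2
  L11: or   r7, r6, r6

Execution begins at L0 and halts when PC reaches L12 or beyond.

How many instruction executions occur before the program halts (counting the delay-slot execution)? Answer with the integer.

11

  step pc=0: xor  r7, r5, r4  regs=(0,2,14,11,0,2,12,2)
  step pc=1: addi  r3, r4, 11  regs=(0,2,14,11,0,2,12,2)
  step pc=2: bne  r5, r4, L5  cond=T  regs=(0,2,14,11,0,2,12,2)
  step pc=3: nor  r4, r0, r7  regs=(0,2,14,11,65533,2,12,2)
  step pc=5: or   r3, r7, r0  regs=(0,2,14,2,65533,2,12,2)
  step pc=6: or   r1, r2, r3  regs=(0,14,14,2,65533,2,12,2)
  step pc=7: beq  r6, r0, L11  cond=F  regs=(0,14,14,2,65533,2,12,2)
  step pc=8: ori   r2, r7, 3  regs=(0,14,3,2,65533,2,12,2)
  step pc=9: add  r6, r6, r4  regs=(0,14,3,2,65533,2,9,2)
  step pc=10: addi  r4, r6, 2  regs=(0,14,3,2,11,2,9,2)
  step pc=11: or   r7, r6, r6  regs=(0,14,3,2,11,2,9,9)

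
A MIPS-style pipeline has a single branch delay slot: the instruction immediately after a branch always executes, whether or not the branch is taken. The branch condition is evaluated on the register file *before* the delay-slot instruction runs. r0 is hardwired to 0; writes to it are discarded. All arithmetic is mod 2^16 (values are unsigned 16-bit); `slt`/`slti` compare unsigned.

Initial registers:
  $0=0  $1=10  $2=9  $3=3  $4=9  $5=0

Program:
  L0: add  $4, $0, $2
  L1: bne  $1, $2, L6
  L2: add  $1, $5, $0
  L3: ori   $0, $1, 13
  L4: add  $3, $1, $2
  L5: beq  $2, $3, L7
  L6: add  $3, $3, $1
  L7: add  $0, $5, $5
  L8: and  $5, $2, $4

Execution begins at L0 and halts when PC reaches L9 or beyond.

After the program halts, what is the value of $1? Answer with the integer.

[0] add  $4, $0, $2  →  {$0:0, $1:10, $2:9, $3:3, $4:9, $5:0}
[1] bne  $1, $2, L6  →  {$0:0, $1:10, $2:9, $3:3, $4:9, $5:0}  ⟨branch taken⟩
[2] add  $1, $5, $0  →  {$0:0, $1:0, $2:9, $3:3, $4:9, $5:0}
[6] add  $3, $3, $1  →  {$0:0, $1:0, $2:9, $3:3, $4:9, $5:0}
[7] add  $0, $5, $5  →  {$0:0, $1:0, $2:9, $3:3, $4:9, $5:0}
[8] and  $5, $2, $4  →  {$0:0, $1:0, $2:9, $3:3, $4:9, $5:9}

0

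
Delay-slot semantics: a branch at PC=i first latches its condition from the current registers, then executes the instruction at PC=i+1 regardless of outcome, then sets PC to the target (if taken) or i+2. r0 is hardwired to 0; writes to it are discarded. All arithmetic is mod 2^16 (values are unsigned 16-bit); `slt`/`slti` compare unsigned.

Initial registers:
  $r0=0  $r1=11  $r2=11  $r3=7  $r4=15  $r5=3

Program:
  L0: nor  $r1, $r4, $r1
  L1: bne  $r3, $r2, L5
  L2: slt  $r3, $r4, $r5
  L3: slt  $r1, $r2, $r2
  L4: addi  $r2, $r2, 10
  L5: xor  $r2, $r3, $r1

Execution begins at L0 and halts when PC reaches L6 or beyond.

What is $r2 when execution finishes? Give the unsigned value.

65520

PC=0  nor  $r1, $r4, $r1     | $r0=0 $r1=65520 $r2=11 $r3=7 $r4=15 $r5=3
PC=1  bne  $r3, $r2, L5      | $r0=0 $r1=65520 $r2=11 $r3=7 $r4=15 $r5=3  [TAKEN]
PC=2  slt  $r3, $r4, $r5     | $r0=0 $r1=65520 $r2=11 $r3=0 $r4=15 $r5=3
PC=5  xor  $r2, $r3, $r1     | $r0=0 $r1=65520 $r2=65520 $r3=0 $r4=15 $r5=3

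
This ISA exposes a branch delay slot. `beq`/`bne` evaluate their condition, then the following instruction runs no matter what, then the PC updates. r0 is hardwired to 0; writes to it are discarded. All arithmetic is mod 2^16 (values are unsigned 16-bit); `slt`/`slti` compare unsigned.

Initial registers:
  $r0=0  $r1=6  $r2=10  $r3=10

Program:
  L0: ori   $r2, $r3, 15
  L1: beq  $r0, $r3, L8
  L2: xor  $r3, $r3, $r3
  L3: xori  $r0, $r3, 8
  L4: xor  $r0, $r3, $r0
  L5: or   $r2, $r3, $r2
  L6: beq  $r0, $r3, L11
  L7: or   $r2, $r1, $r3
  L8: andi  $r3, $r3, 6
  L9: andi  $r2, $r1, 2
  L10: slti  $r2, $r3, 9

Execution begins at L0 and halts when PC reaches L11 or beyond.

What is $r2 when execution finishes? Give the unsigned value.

6

[0] ori   $r2, $r3, 15  →  {$r0:0, $r1:6, $r2:15, $r3:10}
[1] beq  $r0, $r3, L8  →  {$r0:0, $r1:6, $r2:15, $r3:10}  ⟨branch fallthrough⟩
[2] xor  $r3, $r3, $r3  →  {$r0:0, $r1:6, $r2:15, $r3:0}
[3] xori  $r0, $r3, 8  →  {$r0:0, $r1:6, $r2:15, $r3:0}
[4] xor  $r0, $r3, $r0  →  {$r0:0, $r1:6, $r2:15, $r3:0}
[5] or   $r2, $r3, $r2  →  {$r0:0, $r1:6, $r2:15, $r3:0}
[6] beq  $r0, $r3, L11  →  {$r0:0, $r1:6, $r2:15, $r3:0}  ⟨branch taken⟩
[7] or   $r2, $r1, $r3  →  {$r0:0, $r1:6, $r2:6, $r3:0}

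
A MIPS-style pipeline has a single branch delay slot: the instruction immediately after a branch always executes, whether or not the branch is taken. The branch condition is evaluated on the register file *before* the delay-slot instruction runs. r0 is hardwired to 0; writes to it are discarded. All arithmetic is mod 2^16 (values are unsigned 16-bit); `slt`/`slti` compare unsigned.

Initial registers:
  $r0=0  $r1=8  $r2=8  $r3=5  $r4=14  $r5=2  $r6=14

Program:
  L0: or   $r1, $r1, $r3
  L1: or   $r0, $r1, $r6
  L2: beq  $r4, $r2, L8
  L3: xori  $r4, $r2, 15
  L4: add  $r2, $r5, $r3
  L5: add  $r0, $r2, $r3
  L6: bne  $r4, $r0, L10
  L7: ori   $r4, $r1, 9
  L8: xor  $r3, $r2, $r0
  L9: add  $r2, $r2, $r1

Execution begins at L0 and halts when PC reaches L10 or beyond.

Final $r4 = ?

13

#0 or   $r1, $r1, $r3 ; 0/13/8/5/14/2/14
#1 or   $r0, $r1, $r6 ; 0/13/8/5/14/2/14
#2 beq  $r4, $r2, L8 ; 0/13/8/5/14/2/14 ; →fallthru
#3 xori  $r4, $r2, 15 ; 0/13/8/5/7/2/14
#4 add  $r2, $r5, $r3 ; 0/13/7/5/7/2/14
#5 add  $r0, $r2, $r3 ; 0/13/7/5/7/2/14
#6 bne  $r4, $r0, L10 ; 0/13/7/5/7/2/14 ; →target
#7 ori   $r4, $r1, 9 ; 0/13/7/5/13/2/14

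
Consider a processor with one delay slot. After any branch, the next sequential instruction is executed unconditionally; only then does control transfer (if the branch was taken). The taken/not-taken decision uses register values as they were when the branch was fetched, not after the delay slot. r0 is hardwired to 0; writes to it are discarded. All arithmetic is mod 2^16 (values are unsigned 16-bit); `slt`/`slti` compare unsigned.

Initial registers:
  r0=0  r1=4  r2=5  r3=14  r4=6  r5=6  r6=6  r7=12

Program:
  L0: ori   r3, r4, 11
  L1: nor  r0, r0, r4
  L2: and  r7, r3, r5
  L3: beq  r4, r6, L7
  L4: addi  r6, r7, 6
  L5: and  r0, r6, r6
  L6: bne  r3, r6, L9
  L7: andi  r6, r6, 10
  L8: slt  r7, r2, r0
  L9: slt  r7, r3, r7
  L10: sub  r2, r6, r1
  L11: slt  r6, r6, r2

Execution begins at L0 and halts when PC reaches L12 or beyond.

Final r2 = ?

#0 ori   r3, r4, 11 ; 0/4/5/15/6/6/6/12
#1 nor  r0, r0, r4 ; 0/4/5/15/6/6/6/12
#2 and  r7, r3, r5 ; 0/4/5/15/6/6/6/6
#3 beq  r4, r6, L7 ; 0/4/5/15/6/6/6/6 ; →target
#4 addi  r6, r7, 6 ; 0/4/5/15/6/6/12/6
#7 andi  r6, r6, 10 ; 0/4/5/15/6/6/8/6
#8 slt  r7, r2, r0 ; 0/4/5/15/6/6/8/0
#9 slt  r7, r3, r7 ; 0/4/5/15/6/6/8/0
#10 sub  r2, r6, r1 ; 0/4/4/15/6/6/8/0
#11 slt  r6, r6, r2 ; 0/4/4/15/6/6/0/0

4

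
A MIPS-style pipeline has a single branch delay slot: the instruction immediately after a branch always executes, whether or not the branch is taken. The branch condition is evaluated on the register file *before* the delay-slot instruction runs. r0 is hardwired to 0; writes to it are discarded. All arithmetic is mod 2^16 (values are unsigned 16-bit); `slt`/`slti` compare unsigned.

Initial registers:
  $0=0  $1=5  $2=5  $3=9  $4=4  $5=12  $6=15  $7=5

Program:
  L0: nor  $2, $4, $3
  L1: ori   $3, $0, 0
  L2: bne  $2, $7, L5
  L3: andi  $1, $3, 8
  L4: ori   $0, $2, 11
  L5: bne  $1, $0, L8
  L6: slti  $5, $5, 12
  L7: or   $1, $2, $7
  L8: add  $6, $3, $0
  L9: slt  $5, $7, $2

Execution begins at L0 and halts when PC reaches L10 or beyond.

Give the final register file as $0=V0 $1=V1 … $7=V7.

  step pc=0: nor  $2, $4, $3  regs=(0,5,65522,9,4,12,15,5)
  step pc=1: ori   $3, $0, 0  regs=(0,5,65522,0,4,12,15,5)
  step pc=2: bne  $2, $7, L5  cond=T  regs=(0,5,65522,0,4,12,15,5)
  step pc=3: andi  $1, $3, 8  regs=(0,0,65522,0,4,12,15,5)
  step pc=5: bne  $1, $0, L8  cond=F  regs=(0,0,65522,0,4,12,15,5)
  step pc=6: slti  $5, $5, 12  regs=(0,0,65522,0,4,0,15,5)
  step pc=7: or   $1, $2, $7  regs=(0,65527,65522,0,4,0,15,5)
  step pc=8: add  $6, $3, $0  regs=(0,65527,65522,0,4,0,0,5)
  step pc=9: slt  $5, $7, $2  regs=(0,65527,65522,0,4,1,0,5)

$0=0 $1=65527 $2=65522 $3=0 $4=4 $5=1 $6=0 $7=5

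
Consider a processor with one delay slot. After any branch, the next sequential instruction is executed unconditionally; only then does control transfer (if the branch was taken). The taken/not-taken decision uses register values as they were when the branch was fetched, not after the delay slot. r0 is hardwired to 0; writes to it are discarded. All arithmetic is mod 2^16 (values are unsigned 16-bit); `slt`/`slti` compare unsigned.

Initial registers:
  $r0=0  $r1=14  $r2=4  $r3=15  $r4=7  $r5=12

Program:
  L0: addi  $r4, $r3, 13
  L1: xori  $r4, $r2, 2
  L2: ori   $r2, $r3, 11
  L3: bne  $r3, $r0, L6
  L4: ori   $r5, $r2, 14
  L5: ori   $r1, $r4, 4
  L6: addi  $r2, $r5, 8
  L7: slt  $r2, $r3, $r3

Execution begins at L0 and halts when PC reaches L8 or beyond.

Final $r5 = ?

[0] addi  $r4, $r3, 13  →  {$r0:0, $r1:14, $r2:4, $r3:15, $r4:28, $r5:12}
[1] xori  $r4, $r2, 2  →  {$r0:0, $r1:14, $r2:4, $r3:15, $r4:6, $r5:12}
[2] ori   $r2, $r3, 11  →  {$r0:0, $r1:14, $r2:15, $r3:15, $r4:6, $r5:12}
[3] bne  $r3, $r0, L6  →  {$r0:0, $r1:14, $r2:15, $r3:15, $r4:6, $r5:12}  ⟨branch taken⟩
[4] ori   $r5, $r2, 14  →  {$r0:0, $r1:14, $r2:15, $r3:15, $r4:6, $r5:15}
[6] addi  $r2, $r5, 8  →  {$r0:0, $r1:14, $r2:23, $r3:15, $r4:6, $r5:15}
[7] slt  $r2, $r3, $r3  →  {$r0:0, $r1:14, $r2:0, $r3:15, $r4:6, $r5:15}

15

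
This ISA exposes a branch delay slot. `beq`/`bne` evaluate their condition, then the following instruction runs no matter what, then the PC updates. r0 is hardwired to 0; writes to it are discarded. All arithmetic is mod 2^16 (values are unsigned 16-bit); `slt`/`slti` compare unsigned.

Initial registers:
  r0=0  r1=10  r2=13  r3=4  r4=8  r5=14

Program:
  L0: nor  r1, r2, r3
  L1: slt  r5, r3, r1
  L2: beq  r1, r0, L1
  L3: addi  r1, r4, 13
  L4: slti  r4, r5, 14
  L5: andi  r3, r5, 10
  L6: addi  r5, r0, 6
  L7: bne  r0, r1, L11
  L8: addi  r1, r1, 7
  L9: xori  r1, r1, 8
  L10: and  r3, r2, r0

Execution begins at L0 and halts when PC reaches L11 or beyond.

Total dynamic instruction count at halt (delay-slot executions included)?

  step pc=0: nor  r1, r2, r3  regs=(0,65522,13,4,8,14)
  step pc=1: slt  r5, r3, r1  regs=(0,65522,13,4,8,1)
  step pc=2: beq  r1, r0, L1  cond=F  regs=(0,65522,13,4,8,1)
  step pc=3: addi  r1, r4, 13  regs=(0,21,13,4,8,1)
  step pc=4: slti  r4, r5, 14  regs=(0,21,13,4,1,1)
  step pc=5: andi  r3, r5, 10  regs=(0,21,13,0,1,1)
  step pc=6: addi  r5, r0, 6  regs=(0,21,13,0,1,6)
  step pc=7: bne  r0, r1, L11  cond=T  regs=(0,21,13,0,1,6)
  step pc=8: addi  r1, r1, 7  regs=(0,28,13,0,1,6)

9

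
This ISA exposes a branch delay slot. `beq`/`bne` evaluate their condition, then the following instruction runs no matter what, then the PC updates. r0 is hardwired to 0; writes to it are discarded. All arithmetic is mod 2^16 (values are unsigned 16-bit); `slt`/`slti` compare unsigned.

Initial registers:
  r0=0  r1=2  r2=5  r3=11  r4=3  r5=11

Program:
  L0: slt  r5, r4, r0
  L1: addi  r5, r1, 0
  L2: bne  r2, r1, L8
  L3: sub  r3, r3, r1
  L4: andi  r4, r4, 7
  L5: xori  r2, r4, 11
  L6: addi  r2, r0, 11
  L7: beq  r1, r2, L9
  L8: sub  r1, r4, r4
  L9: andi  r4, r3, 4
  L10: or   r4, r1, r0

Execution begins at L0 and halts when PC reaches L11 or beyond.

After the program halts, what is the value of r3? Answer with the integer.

9

[0] slt  r5, r4, r0  →  {r0:0, r1:2, r2:5, r3:11, r4:3, r5:0}
[1] addi  r5, r1, 0  →  {r0:0, r1:2, r2:5, r3:11, r4:3, r5:2}
[2] bne  r2, r1, L8  →  {r0:0, r1:2, r2:5, r3:11, r4:3, r5:2}  ⟨branch taken⟩
[3] sub  r3, r3, r1  →  {r0:0, r1:2, r2:5, r3:9, r4:3, r5:2}
[8] sub  r1, r4, r4  →  {r0:0, r1:0, r2:5, r3:9, r4:3, r5:2}
[9] andi  r4, r3, 4  →  {r0:0, r1:0, r2:5, r3:9, r4:0, r5:2}
[10] or   r4, r1, r0  →  {r0:0, r1:0, r2:5, r3:9, r4:0, r5:2}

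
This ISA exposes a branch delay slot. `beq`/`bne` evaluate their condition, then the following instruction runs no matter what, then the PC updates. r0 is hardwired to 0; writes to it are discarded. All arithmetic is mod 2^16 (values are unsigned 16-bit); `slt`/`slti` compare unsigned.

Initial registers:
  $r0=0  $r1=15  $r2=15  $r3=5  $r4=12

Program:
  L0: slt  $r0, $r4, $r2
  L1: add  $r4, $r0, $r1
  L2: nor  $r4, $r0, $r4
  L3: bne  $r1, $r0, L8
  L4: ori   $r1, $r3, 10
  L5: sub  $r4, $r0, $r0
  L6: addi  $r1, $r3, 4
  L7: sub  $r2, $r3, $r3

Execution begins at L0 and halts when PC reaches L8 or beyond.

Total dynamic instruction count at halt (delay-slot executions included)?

5

[0] slt  $r0, $r4, $r2  →  {$r0:0, $r1:15, $r2:15, $r3:5, $r4:12}
[1] add  $r4, $r0, $r1  →  {$r0:0, $r1:15, $r2:15, $r3:5, $r4:15}
[2] nor  $r4, $r0, $r4  →  {$r0:0, $r1:15, $r2:15, $r3:5, $r4:65520}
[3] bne  $r1, $r0, L8  →  {$r0:0, $r1:15, $r2:15, $r3:5, $r4:65520}  ⟨branch taken⟩
[4] ori   $r1, $r3, 10  →  {$r0:0, $r1:15, $r2:15, $r3:5, $r4:65520}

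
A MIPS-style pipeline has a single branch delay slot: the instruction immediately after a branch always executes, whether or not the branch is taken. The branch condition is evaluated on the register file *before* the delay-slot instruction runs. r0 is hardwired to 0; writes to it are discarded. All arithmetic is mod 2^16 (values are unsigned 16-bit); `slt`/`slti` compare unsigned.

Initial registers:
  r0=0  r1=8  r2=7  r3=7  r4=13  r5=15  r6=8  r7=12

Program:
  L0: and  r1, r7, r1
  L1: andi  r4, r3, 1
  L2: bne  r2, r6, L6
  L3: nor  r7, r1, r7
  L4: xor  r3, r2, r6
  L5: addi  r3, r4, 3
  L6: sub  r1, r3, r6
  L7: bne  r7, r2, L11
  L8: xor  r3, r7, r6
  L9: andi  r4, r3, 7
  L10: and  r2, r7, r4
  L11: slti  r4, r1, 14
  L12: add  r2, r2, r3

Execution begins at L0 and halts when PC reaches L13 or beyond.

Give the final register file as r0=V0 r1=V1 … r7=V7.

r0=0 r1=65535 r2=2 r3=65531 r4=0 r5=15 r6=8 r7=65523

PC=0  and  r1, r7, r1        | r0=0 r1=8 r2=7 r3=7 r4=13 r5=15 r6=8 r7=12
PC=1  andi  r4, r3, 1        | r0=0 r1=8 r2=7 r3=7 r4=1 r5=15 r6=8 r7=12
PC=2  bne  r2, r6, L6        | r0=0 r1=8 r2=7 r3=7 r4=1 r5=15 r6=8 r7=12  [TAKEN]
PC=3  nor  r7, r1, r7        | r0=0 r1=8 r2=7 r3=7 r4=1 r5=15 r6=8 r7=65523
PC=6  sub  r1, r3, r6        | r0=0 r1=65535 r2=7 r3=7 r4=1 r5=15 r6=8 r7=65523
PC=7  bne  r7, r2, L11       | r0=0 r1=65535 r2=7 r3=7 r4=1 r5=15 r6=8 r7=65523  [TAKEN]
PC=8  xor  r3, r7, r6        | r0=0 r1=65535 r2=7 r3=65531 r4=1 r5=15 r6=8 r7=65523
PC=11 slti  r4, r1, 14       | r0=0 r1=65535 r2=7 r3=65531 r4=0 r5=15 r6=8 r7=65523
PC=12 add  r2, r2, r3        | r0=0 r1=65535 r2=2 r3=65531 r4=0 r5=15 r6=8 r7=65523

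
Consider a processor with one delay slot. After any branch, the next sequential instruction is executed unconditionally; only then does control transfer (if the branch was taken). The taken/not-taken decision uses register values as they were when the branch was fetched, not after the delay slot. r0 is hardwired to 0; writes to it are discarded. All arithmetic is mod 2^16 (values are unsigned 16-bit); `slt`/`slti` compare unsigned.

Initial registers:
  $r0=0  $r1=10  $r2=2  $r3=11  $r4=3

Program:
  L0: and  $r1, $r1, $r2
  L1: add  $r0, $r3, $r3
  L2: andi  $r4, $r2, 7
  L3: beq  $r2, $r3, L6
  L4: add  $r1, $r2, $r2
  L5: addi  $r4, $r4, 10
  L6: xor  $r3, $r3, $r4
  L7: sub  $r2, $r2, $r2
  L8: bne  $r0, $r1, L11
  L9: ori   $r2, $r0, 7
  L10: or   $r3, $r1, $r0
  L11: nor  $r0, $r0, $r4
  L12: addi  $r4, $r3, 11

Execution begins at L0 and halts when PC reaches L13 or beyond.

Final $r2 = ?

  step pc=0: and  $r1, $r1, $r2  regs=(0,2,2,11,3)
  step pc=1: add  $r0, $r3, $r3  regs=(0,2,2,11,3)
  step pc=2: andi  $r4, $r2, 7  regs=(0,2,2,11,2)
  step pc=3: beq  $r2, $r3, L6  cond=F  regs=(0,2,2,11,2)
  step pc=4: add  $r1, $r2, $r2  regs=(0,4,2,11,2)
  step pc=5: addi  $r4, $r4, 10  regs=(0,4,2,11,12)
  step pc=6: xor  $r3, $r3, $r4  regs=(0,4,2,7,12)
  step pc=7: sub  $r2, $r2, $r2  regs=(0,4,0,7,12)
  step pc=8: bne  $r0, $r1, L11  cond=T  regs=(0,4,0,7,12)
  step pc=9: ori   $r2, $r0, 7  regs=(0,4,7,7,12)
  step pc=11: nor  $r0, $r0, $r4  regs=(0,4,7,7,12)
  step pc=12: addi  $r4, $r3, 11  regs=(0,4,7,7,18)

7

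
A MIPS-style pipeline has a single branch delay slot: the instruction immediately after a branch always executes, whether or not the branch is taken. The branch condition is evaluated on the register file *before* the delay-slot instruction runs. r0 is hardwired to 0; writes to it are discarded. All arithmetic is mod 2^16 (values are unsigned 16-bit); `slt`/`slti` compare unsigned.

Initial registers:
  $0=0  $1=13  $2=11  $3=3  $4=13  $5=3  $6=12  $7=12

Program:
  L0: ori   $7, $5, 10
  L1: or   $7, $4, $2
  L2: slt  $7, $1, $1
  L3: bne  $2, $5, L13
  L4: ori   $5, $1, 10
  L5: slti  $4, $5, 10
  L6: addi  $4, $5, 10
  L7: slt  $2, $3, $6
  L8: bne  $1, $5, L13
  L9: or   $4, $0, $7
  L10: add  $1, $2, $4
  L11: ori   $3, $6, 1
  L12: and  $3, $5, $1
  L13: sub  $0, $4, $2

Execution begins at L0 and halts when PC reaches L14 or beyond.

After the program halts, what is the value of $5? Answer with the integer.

15

#0 ori   $7, $5, 10 ; 0/13/11/3/13/3/12/11
#1 or   $7, $4, $2 ; 0/13/11/3/13/3/12/15
#2 slt  $7, $1, $1 ; 0/13/11/3/13/3/12/0
#3 bne  $2, $5, L13 ; 0/13/11/3/13/3/12/0 ; →target
#4 ori   $5, $1, 10 ; 0/13/11/3/13/15/12/0
#13 sub  $0, $4, $2 ; 0/13/11/3/13/15/12/0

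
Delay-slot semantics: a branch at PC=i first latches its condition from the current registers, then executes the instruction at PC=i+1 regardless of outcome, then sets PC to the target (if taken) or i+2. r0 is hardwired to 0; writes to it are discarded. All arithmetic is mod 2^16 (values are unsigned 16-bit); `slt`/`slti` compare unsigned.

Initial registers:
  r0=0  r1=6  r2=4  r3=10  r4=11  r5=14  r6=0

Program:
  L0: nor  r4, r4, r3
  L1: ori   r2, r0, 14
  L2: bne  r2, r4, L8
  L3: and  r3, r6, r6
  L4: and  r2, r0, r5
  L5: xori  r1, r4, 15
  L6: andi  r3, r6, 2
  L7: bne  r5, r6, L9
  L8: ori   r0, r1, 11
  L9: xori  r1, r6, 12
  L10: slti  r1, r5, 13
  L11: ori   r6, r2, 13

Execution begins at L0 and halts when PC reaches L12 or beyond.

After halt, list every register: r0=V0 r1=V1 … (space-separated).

  step pc=0: nor  r4, r4, r3  regs=(0,6,4,10,65524,14,0)
  step pc=1: ori   r2, r0, 14  regs=(0,6,14,10,65524,14,0)
  step pc=2: bne  r2, r4, L8  cond=T  regs=(0,6,14,10,65524,14,0)
  step pc=3: and  r3, r6, r6  regs=(0,6,14,0,65524,14,0)
  step pc=8: ori   r0, r1, 11  regs=(0,6,14,0,65524,14,0)
  step pc=9: xori  r1, r6, 12  regs=(0,12,14,0,65524,14,0)
  step pc=10: slti  r1, r5, 13  regs=(0,0,14,0,65524,14,0)
  step pc=11: ori   r6, r2, 13  regs=(0,0,14,0,65524,14,15)

r0=0 r1=0 r2=14 r3=0 r4=65524 r5=14 r6=15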